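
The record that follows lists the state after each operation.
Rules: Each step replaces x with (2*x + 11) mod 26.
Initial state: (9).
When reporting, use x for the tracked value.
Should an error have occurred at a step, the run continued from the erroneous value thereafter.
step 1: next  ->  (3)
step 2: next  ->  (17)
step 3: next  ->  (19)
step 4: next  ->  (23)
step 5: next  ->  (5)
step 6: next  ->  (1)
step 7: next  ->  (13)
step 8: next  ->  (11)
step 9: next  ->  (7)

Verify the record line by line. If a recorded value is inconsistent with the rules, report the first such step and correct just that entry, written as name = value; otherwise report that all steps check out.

Recomputing the run from the initial state:
step 1: x = 3
step 2: x = 17
step 3: x = 19
step 4: x = 23
step 5: x = 5
step 6: x = 21
step 7: x = 1
step 8: x = 13
step 9: x = 11
The first disagreement with the record is at step 6, where the value should be x = 21.

step 6, x = 21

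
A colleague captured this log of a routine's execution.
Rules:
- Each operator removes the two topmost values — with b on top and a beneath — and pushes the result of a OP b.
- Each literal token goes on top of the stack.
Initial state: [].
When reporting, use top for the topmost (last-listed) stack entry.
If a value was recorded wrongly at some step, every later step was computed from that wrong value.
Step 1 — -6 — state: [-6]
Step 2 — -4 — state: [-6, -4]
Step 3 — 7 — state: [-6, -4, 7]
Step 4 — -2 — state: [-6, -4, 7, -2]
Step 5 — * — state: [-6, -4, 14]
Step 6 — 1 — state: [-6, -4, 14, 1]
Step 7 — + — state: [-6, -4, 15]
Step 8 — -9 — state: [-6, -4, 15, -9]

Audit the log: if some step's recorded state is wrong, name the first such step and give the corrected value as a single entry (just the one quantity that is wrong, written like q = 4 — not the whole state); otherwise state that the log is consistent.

step 5, top = -14

step 1: push -6: top = -6 -> confirmed correct
step 2: push -4: top = -4 -> confirmed correct
step 3: push 7: top = 7 -> in agreement
step 4: push -2: top = -2 -> agrees with the log
step 5: 7 * -2 = -14 -> first mismatch against the log
Step 5 is the first one off; corrected, top = -14.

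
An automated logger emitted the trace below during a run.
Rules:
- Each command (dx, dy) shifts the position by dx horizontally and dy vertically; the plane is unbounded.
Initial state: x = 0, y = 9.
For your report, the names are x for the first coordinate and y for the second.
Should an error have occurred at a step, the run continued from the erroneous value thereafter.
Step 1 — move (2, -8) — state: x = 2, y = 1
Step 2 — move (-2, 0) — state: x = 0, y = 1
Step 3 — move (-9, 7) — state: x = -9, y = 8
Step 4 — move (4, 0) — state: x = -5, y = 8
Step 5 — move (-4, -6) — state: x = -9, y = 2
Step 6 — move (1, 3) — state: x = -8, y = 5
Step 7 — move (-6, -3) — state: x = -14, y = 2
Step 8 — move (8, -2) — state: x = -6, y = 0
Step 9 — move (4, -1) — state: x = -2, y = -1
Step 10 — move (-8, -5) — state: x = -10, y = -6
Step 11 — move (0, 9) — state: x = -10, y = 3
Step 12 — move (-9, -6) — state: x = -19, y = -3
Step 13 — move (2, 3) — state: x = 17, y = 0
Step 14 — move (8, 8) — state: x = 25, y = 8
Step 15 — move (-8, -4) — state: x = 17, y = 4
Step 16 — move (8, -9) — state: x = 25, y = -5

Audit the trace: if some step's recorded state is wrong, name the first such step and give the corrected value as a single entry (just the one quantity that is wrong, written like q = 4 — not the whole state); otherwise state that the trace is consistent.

step 13, x = -17

Step 1: x = 0 + (2) = 2, y = 9 + (-8) = 1 — verified.
Step 2: x = 2 + (-2) = 0, y = 1 + (0) = 1 — agrees with the trace.
Step 3: x = 0 + (-9) = -9, y = 1 + (7) = 8 — no discrepancy.
Step 4: x = -9 + (4) = -5, y = 8 + (0) = 8 — consistent with the trace.
Step 5: x = -5 + (-4) = -9, y = 8 + (-6) = 2 — exactly as logged.
Step 6: x = -9 + (1) = -8, y = 2 + (3) = 5 — confirmed correct.
Step 7: x = -8 + (-6) = -14, y = 5 + (-3) = 2 — same as recorded.
Step 8: x = -14 + (8) = -6, y = 2 + (-2) = 0 — same as recorded.
Step 9: x = -6 + (4) = -2, y = 0 + (-1) = -1 — same as recorded.
Step 10: x = -2 + (-8) = -10, y = -1 + (-5) = -6 — in agreement.
Step 11: x = -10 + (0) = -10, y = -6 + (9) = 3 — same as recorded.
Step 12: x = -10 + (-9) = -19, y = 3 + (-6) = -3 — consistent with the trace.
Step 13: x = -19 + (2) = -17, y = -3 + (3) = 0 — the trace disagrees here.
That makes step 13 the first incorrect line — x = -17 is what it should show.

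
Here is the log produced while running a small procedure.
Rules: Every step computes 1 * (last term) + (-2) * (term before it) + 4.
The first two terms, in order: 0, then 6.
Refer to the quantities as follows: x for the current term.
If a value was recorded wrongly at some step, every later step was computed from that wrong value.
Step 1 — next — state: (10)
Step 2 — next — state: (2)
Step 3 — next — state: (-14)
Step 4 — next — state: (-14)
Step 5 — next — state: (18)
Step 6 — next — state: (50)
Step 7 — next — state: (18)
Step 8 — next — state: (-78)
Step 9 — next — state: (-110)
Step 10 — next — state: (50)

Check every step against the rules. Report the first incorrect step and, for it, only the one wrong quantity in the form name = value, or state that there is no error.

no error

1. x = 1*(6) + (-2)*(0) + (4) = 10 (consistent with the log)
2. x = 1*(10) + (-2)*(6) + (4) = 2 (in agreement)
3. x = 1*(2) + (-2)*(10) + (4) = -14 (in agreement)
4. x = 1*(-14) + (-2)*(2) + (4) = -14 (agrees with the log)
5. x = 1*(-14) + (-2)*(-14) + (4) = 18 (consistent with the log)
6. x = 1*(18) + (-2)*(-14) + (4) = 50 (consistent with the log)
7. x = 1*(50) + (-2)*(18) + (4) = 18 (verified)
8. x = 1*(18) + (-2)*(50) + (4) = -78 (checks out)
9. x = 1*(-78) + (-2)*(18) + (4) = -110 (same as recorded)
10. x = 1*(-110) + (-2)*(-78) + (4) = 50 (same as recorded)
Each recorded entry agrees with the recomputation.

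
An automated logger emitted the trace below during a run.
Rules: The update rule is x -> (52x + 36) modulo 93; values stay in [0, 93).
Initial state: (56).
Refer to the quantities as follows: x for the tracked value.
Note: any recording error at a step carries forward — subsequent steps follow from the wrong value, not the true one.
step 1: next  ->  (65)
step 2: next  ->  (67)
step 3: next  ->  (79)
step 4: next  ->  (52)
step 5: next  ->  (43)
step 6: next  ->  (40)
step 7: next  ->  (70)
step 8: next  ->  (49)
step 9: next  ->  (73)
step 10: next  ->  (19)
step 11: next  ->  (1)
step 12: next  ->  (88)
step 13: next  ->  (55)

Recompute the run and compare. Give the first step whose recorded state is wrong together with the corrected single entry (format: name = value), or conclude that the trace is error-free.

1. x = (52*56 + 36) mod 93 = 65 (confirmed correct)
2. x = (52*65 + 36) mod 93 = 68 (the trace disagrees here)
Step 2 is the first one off; corrected, x = 68.

step 2, x = 68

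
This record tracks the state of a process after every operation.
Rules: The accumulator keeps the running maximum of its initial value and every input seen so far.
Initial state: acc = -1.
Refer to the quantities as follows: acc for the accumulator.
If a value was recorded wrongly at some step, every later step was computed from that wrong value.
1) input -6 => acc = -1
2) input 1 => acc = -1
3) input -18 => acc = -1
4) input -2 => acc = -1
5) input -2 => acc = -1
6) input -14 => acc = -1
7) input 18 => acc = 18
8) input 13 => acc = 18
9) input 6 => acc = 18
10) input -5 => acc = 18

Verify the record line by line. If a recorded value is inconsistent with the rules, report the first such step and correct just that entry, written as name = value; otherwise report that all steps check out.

step 2, acc = 1

Recomputing the run from the initial state:
step 1: acc = -1
step 2: acc = 1
step 3: acc = 1
step 4: acc = 1
step 5: acc = 1
step 6: acc = 1
step 7: acc = 18
step 8: acc = 18
step 9: acc = 18
step 10: acc = 18
The first disagreement with the record is at step 2, where the value should be acc = 1.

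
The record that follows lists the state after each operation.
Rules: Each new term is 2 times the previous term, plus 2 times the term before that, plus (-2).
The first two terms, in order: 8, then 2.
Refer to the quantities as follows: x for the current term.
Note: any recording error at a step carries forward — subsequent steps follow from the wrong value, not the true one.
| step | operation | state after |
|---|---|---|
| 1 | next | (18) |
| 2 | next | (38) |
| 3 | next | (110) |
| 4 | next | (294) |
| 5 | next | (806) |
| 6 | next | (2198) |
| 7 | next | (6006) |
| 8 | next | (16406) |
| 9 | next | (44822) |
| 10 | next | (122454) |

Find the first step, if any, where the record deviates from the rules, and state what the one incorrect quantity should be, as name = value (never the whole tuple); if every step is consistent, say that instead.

Recomputing the run from the initial state:
step 1: x = 18
step 2: x = 38
step 3: x = 110
step 4: x = 294
step 5: x = 806
step 6: x = 2198
step 7: x = 6006
step 8: x = 16406
step 9: x = 44822
step 10: x = 122454
This matches the record at every step.

no error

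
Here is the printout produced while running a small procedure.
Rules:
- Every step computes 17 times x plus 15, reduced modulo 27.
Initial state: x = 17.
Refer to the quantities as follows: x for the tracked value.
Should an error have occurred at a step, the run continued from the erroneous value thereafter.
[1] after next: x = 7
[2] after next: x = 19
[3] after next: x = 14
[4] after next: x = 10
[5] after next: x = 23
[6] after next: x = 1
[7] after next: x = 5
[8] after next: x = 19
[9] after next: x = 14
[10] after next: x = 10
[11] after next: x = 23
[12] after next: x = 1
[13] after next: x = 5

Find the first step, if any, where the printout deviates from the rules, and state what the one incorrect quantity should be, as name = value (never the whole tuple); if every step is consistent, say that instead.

Recomputing the run from the initial state:
step 1: x = 7
step 2: x = 26
step 3: x = 25
step 4: x = 8
step 5: x = 16
step 6: x = 17
step 7: x = 7
step 8: x = 26
step 9: x = 25
step 10: x = 8
step 11: x = 16
step 12: x = 17
step 13: x = 7
The first disagreement with the printout is at step 2, where the value should be x = 26.

step 2, x = 26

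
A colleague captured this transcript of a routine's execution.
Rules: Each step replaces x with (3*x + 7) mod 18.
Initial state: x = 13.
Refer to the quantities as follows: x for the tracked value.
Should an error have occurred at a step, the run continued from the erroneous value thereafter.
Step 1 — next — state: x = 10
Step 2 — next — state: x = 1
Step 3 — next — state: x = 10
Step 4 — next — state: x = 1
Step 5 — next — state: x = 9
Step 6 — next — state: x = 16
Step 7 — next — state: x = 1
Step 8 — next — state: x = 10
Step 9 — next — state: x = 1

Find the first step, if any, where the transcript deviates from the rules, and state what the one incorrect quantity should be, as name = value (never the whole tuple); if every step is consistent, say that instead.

step 1: x = (3*13 + 7) mod 18 = 10 -> matches
step 2: x = (3*10 + 7) mod 18 = 1 -> in agreement
step 3: x = (3*1 + 7) mod 18 = 10 -> checks out
step 4: x = (3*10 + 7) mod 18 = 1 -> confirmed correct
step 5: x = (3*1 + 7) mod 18 = 10 -> a discrepancy with the transcript
So the first discrepancy is step 5, where the right value is x = 10.

step 5, x = 10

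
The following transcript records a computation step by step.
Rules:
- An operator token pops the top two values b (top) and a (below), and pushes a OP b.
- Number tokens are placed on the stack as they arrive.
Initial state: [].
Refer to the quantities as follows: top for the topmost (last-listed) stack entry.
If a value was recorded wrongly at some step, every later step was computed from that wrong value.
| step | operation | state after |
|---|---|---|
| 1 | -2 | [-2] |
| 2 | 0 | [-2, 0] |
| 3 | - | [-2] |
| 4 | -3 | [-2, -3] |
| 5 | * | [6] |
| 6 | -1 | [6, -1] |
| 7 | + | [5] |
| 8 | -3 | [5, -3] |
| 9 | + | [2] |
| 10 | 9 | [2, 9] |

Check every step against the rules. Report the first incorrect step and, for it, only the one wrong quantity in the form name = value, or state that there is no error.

no error

Step 1: push -2: top = -2 — matches.
Step 2: push 0: top = 0 — agrees with the transcript.
Step 3: -2 - 0 = -2 — matches.
Step 4: push -3: top = -3 — same as recorded.
Step 5: -2 * -3 = 6 — in agreement.
Step 6: push -1: top = -1 — checks out.
Step 7: 6 + -1 = 5 — matches.
Step 8: push -3: top = -3 — consistent with the transcript.
Step 9: 5 + -3 = 2 — in agreement.
Step 10: push 9: top = 9 — same as recorded.
Each recorded entry agrees with the recomputation.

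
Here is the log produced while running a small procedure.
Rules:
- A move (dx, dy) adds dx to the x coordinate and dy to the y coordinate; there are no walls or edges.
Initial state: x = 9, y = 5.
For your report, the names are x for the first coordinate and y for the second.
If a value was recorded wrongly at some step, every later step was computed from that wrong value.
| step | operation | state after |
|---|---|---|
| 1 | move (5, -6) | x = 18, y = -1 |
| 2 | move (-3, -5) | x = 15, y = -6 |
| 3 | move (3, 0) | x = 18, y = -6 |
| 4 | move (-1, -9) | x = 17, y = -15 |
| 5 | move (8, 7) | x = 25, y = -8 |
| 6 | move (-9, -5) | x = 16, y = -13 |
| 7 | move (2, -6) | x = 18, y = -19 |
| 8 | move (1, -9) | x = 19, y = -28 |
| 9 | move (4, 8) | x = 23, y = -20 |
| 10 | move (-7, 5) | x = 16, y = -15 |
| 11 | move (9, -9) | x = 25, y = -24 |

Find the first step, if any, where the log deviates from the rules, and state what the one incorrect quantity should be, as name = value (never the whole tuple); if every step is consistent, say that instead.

1. x = 9 + (5) = 14, y = 5 + (-6) = -1 (the log has a different value)
That makes step 1 the first incorrect line — x = 14 is what it should show.

step 1, x = 14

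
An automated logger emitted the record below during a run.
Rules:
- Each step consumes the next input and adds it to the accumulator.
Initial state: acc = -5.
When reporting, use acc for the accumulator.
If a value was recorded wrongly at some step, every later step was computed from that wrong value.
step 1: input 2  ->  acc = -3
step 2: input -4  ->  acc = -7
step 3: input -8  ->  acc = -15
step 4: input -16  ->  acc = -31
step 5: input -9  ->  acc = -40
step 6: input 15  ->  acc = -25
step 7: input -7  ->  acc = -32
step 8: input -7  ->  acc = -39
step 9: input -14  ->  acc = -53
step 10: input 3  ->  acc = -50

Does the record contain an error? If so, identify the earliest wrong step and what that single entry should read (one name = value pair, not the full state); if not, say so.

no error

Step 1: acc = -5 + 2 = -3 — matches.
Step 2: acc = -3 + -4 = -7 — consistent with the record.
Step 3: acc = -7 + -8 = -15 — verified.
Step 4: acc = -15 + -16 = -31 — no discrepancy.
Step 5: acc = -31 + -9 = -40 — no discrepancy.
Step 6: acc = -40 + 15 = -25 — checks out.
Step 7: acc = -25 + -7 = -32 — agrees with the record.
Step 8: acc = -32 + -7 = -39 — same as recorded.
Step 9: acc = -39 + -14 = -53 — in agreement.
Step 10: acc = -53 + 3 = -50 — matches.
All entries verified; no error found.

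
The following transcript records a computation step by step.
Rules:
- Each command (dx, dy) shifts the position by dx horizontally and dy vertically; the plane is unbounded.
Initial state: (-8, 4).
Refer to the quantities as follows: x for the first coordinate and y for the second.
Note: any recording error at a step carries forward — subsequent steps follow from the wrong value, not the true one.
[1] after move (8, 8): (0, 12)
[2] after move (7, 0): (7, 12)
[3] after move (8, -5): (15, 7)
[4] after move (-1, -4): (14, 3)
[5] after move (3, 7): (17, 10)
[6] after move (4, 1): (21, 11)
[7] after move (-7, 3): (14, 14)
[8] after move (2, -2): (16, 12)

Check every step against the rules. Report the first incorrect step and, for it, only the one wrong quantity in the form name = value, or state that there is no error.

Recomputing the run from the initial state:
step 1: x = 0, y = 12
step 2: x = 7, y = 12
step 3: x = 15, y = 7
step 4: x = 14, y = 3
step 5: x = 17, y = 10
step 6: x = 21, y = 11
step 7: x = 14, y = 14
step 8: x = 16, y = 12
This matches the transcript at every step.

no error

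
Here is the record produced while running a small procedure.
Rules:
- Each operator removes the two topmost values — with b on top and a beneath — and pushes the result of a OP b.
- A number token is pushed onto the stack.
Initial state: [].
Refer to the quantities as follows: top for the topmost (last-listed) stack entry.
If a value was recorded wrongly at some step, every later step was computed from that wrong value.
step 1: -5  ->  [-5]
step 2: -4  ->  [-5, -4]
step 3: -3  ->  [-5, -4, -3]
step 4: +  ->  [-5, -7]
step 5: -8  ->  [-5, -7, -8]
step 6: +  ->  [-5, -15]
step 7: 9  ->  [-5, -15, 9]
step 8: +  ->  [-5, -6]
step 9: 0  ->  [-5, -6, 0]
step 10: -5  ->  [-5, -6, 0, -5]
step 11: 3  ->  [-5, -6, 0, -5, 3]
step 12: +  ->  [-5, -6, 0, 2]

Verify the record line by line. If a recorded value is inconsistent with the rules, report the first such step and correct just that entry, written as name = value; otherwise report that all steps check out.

Step 1: push -5: top = -5 — no discrepancy.
Step 2: push -4: top = -4 — agrees with the record.
Step 3: push -3: top = -3 — confirmed correct.
Step 4: -4 + -3 = -7 — consistent with the record.
Step 5: push -8: top = -8 — verified.
Step 6: -7 + -8 = -15 — matches.
Step 7: push 9: top = 9 — checks out.
Step 8: -15 + 9 = -6 — exactly as logged.
Step 9: push 0: top = 0 — consistent with the record.
Step 10: push -5: top = -5 — in agreement.
Step 11: push 3: top = 3 — matches.
Step 12: -5 + 3 = -2 — not what was recorded.
The audit stops at step 12: the recorded entry is wrong and should be top = -2.

step 12, top = -2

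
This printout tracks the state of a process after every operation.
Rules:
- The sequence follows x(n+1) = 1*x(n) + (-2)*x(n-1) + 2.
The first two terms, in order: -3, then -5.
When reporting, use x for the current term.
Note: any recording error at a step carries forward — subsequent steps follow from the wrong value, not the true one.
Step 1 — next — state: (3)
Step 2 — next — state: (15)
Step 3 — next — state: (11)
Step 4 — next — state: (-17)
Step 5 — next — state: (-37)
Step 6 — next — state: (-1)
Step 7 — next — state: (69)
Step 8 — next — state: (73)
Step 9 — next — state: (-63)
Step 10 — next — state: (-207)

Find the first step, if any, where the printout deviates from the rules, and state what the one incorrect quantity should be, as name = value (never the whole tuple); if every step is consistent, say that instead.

step 1: x = 1*(-5) + (-2)*(-3) + (2) = 3 -> checks out
step 2: x = 1*(3) + (-2)*(-5) + (2) = 15 -> no discrepancy
step 3: x = 1*(15) + (-2)*(3) + (2) = 11 -> in agreement
step 4: x = 1*(11) + (-2)*(15) + (2) = -17 -> no discrepancy
step 5: x = 1*(-17) + (-2)*(11) + (2) = -37 -> same as recorded
step 6: x = 1*(-37) + (-2)*(-17) + (2) = -1 -> checks out
step 7: x = 1*(-1) + (-2)*(-37) + (2) = 75 -> this is not what the printout shows
First deviation found at step 7; the corrected entry is x = 75.

step 7, x = 75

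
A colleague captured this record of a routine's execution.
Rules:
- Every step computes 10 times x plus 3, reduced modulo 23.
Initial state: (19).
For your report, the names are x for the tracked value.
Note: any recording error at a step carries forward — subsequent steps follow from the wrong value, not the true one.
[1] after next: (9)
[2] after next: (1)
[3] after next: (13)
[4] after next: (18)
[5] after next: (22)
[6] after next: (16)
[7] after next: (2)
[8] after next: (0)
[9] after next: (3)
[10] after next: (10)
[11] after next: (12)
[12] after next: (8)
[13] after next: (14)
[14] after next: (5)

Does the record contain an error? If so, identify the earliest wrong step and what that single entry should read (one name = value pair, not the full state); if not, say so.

step 11, x = 11

Recomputing the run from the initial state:
step 1: x = 9
step 2: x = 1
step 3: x = 13
step 4: x = 18
step 5: x = 22
step 6: x = 16
step 7: x = 2
step 8: x = 0
step 9: x = 3
step 10: x = 10
step 11: x = 11
step 12: x = 21
step 13: x = 6
step 14: x = 17
The first disagreement with the record is at step 11, where the value should be x = 11.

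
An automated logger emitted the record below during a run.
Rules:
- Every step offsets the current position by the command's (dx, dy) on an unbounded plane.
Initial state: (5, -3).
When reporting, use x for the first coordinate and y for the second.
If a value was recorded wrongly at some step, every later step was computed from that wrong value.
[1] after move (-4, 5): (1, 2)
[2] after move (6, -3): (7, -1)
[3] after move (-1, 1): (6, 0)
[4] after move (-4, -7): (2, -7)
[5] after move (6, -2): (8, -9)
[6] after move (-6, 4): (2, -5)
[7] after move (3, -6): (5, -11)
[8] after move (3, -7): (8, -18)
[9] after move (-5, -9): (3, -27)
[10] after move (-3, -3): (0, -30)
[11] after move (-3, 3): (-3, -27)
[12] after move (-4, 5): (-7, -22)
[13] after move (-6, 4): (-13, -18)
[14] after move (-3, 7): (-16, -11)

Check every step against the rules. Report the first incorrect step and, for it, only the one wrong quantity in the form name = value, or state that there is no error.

no error

step 1: x = 5 + (-4) = 1, y = -3 + (5) = 2 -> exactly as logged
step 2: x = 1 + (6) = 7, y = 2 + (-3) = -1 -> confirmed correct
step 3: x = 7 + (-1) = 6, y = -1 + (1) = 0 -> confirmed correct
step 4: x = 6 + (-4) = 2, y = 0 + (-7) = -7 -> exactly as logged
step 5: x = 2 + (6) = 8, y = -7 + (-2) = -9 -> agrees with the record
step 6: x = 8 + (-6) = 2, y = -9 + (4) = -5 -> in agreement
step 7: x = 2 + (3) = 5, y = -5 + (-6) = -11 -> in agreement
step 8: x = 5 + (3) = 8, y = -11 + (-7) = -18 -> in agreement
step 9: x = 8 + (-5) = 3, y = -18 + (-9) = -27 -> consistent with the record
step 10: x = 3 + (-3) = 0, y = -27 + (-3) = -30 -> in agreement
step 11: x = 0 + (-3) = -3, y = -30 + (3) = -27 -> exactly as logged
step 12: x = -3 + (-4) = -7, y = -27 + (5) = -22 -> consistent with the record
step 13: x = -7 + (-6) = -13, y = -22 + (4) = -18 -> no discrepancy
step 14: x = -13 + (-3) = -16, y = -18 + (7) = -11 -> same as recorded
The whole run recomputes cleanly — no discrepancies.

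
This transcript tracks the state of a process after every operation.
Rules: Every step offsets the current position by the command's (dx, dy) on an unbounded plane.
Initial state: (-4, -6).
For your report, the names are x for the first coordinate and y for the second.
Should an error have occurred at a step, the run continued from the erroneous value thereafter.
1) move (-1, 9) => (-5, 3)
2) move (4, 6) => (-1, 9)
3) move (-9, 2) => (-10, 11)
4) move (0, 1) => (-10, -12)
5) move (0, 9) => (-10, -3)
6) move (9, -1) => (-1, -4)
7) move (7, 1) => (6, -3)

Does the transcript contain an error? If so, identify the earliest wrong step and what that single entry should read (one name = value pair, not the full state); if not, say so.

step 4, y = 12

step 1: x = -4 + (-1) = -5, y = -6 + (9) = 3 -> matches
step 2: x = -5 + (4) = -1, y = 3 + (6) = 9 -> checks out
step 3: x = -1 + (-9) = -10, y = 9 + (2) = 11 -> verified
step 4: x = -10 + (0) = -10, y = 11 + (1) = 12 -> the transcript disagrees here
So the first discrepancy is step 4, where the right value is y = 12.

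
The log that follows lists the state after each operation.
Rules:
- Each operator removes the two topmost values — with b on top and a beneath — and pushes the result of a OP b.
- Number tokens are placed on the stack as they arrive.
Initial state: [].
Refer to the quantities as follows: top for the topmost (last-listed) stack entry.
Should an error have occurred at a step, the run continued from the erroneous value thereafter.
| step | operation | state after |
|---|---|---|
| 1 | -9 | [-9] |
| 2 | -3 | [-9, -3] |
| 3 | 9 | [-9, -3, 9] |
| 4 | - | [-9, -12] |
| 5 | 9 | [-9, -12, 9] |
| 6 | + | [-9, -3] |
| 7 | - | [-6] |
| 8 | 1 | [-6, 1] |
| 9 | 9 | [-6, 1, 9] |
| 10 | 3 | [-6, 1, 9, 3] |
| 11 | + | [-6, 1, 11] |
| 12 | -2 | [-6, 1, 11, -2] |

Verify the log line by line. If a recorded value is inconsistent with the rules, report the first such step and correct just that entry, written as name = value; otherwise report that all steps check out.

Recomputing the run from the initial state:
step 1: [-9]
step 2: [-9, -3]
step 3: [-9, -3, 9]
step 4: [-9, -12]
step 5: [-9, -12, 9]
step 6: [-9, -3]
step 7: [-6]
step 8: [-6, 1]
step 9: [-6, 1, 9]
step 10: [-6, 1, 9, 3]
step 11: [-6, 1, 12]
step 12: [-6, 1, 12, -2]
The first disagreement with the log is at step 11, where the value should be top = 12.

step 11, top = 12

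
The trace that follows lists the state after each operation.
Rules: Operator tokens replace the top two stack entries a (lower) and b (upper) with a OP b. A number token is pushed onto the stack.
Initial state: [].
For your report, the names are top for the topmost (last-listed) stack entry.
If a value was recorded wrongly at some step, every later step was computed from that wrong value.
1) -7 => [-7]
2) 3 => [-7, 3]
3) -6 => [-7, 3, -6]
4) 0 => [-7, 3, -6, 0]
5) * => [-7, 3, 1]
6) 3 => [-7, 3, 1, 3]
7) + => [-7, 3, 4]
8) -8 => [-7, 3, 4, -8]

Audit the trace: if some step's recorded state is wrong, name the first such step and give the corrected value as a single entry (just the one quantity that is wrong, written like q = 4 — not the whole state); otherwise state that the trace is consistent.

Recomputing the run from the initial state:
step 1: [-7]
step 2: [-7, 3]
step 3: [-7, 3, -6]
step 4: [-7, 3, -6, 0]
step 5: [-7, 3, 0]
step 6: [-7, 3, 0, 3]
step 7: [-7, 3, 3]
step 8: [-7, 3, 3, -8]
The first disagreement with the trace is at step 5, where the value should be top = 0.

step 5, top = 0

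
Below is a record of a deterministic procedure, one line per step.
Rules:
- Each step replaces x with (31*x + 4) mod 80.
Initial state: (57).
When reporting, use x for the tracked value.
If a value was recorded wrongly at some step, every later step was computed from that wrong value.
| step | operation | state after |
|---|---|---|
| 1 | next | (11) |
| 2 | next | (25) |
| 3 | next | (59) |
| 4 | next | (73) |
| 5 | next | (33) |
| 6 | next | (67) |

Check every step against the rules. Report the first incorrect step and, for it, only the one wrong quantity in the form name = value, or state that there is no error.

step 1: x = (31*57 + 4) mod 80 = 11 -> exactly as logged
step 2: x = (31*11 + 4) mod 80 = 25 -> in agreement
step 3: x = (31*25 + 4) mod 80 = 59 -> same as recorded
step 4: x = (31*59 + 4) mod 80 = 73 -> checks out
step 5: x = (31*73 + 4) mod 80 = 27 -> not what was recorded
First deviation found at step 5; the corrected entry is x = 27.

step 5, x = 27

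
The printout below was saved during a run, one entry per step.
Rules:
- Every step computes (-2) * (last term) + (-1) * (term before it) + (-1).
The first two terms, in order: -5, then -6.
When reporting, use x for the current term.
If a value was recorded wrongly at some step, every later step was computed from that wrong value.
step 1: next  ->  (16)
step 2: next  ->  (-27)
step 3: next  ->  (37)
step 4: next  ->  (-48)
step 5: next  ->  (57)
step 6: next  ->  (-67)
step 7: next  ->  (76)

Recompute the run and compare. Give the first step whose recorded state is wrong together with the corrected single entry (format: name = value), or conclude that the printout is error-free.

step 5, x = 58

1. x = -2*(-6) + (-1)*(-5) + (-1) = 16 (checks out)
2. x = -2*(16) + (-1)*(-6) + (-1) = -27 (confirmed correct)
3. x = -2*(-27) + (-1)*(16) + (-1) = 37 (verified)
4. x = -2*(37) + (-1)*(-27) + (-1) = -48 (in agreement)
5. x = -2*(-48) + (-1)*(37) + (-1) = 58 (this is not what the printout shows)
The audit stops at step 5: the recorded entry is wrong and should be x = 58.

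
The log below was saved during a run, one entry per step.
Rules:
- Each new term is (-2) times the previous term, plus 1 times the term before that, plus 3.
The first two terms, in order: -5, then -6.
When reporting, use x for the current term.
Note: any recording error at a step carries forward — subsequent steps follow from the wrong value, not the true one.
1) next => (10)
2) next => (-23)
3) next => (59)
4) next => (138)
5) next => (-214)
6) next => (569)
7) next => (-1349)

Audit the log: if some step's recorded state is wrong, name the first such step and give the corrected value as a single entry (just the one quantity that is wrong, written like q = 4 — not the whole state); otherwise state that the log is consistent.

1. x = -2*(-6) + (1)*(-5) + (3) = 10 (in agreement)
2. x = -2*(10) + (1)*(-6) + (3) = -23 (verified)
3. x = -2*(-23) + (1)*(10) + (3) = 59 (agrees with the log)
4. x = -2*(59) + (1)*(-23) + (3) = -138 (the recorded entry deviates here)
Step 4 is the first one off; corrected, x = -138.

step 4, x = -138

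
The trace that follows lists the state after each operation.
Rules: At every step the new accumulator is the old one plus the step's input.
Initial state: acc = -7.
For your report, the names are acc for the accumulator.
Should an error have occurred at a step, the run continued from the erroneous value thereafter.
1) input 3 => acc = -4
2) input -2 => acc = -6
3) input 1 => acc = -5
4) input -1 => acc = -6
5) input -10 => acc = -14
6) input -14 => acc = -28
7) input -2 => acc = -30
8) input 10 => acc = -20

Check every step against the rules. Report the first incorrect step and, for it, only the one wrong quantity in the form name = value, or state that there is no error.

step 5, acc = -16

Recomputing the run from the initial state:
step 1: acc = -4
step 2: acc = -6
step 3: acc = -5
step 4: acc = -6
step 5: acc = -16
step 6: acc = -30
step 7: acc = -32
step 8: acc = -22
The first disagreement with the trace is at step 5, where the value should be acc = -16.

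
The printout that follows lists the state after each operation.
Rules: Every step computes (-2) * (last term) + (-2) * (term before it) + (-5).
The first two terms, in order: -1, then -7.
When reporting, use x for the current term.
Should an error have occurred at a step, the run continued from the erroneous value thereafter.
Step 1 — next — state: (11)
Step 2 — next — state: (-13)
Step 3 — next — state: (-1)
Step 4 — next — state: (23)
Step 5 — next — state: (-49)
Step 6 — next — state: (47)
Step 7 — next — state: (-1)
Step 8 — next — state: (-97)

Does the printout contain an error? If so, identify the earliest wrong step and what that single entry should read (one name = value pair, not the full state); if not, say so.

no error

1. x = -2*(-7) + (-2)*(-1) + (-5) = 11 (checks out)
2. x = -2*(11) + (-2)*(-7) + (-5) = -13 (no discrepancy)
3. x = -2*(-13) + (-2)*(11) + (-5) = -1 (no discrepancy)
4. x = -2*(-1) + (-2)*(-13) + (-5) = 23 (no discrepancy)
5. x = -2*(23) + (-2)*(-1) + (-5) = -49 (same as recorded)
6. x = -2*(-49) + (-2)*(23) + (-5) = 47 (matches)
7. x = -2*(47) + (-2)*(-49) + (-5) = -1 (verified)
8. x = -2*(-1) + (-2)*(47) + (-5) = -97 (checks out)
The whole run recomputes cleanly — no discrepancies.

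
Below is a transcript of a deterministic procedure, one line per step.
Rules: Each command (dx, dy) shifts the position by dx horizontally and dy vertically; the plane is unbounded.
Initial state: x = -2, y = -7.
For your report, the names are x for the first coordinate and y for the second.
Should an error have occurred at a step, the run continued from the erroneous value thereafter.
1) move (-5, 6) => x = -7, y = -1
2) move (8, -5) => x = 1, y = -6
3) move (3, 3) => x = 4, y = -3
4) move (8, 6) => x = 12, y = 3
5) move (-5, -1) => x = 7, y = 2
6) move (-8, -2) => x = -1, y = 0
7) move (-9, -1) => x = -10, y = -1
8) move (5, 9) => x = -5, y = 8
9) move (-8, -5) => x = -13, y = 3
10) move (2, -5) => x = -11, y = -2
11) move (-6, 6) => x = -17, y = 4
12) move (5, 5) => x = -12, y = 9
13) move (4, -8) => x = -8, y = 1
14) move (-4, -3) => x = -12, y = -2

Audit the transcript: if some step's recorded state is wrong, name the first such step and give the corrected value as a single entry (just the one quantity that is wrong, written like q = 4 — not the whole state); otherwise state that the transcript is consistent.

no error

Step 1: x = -2 + (-5) = -7, y = -7 + (6) = -1 — matches.
Step 2: x = -7 + (8) = 1, y = -1 + (-5) = -6 — no discrepancy.
Step 3: x = 1 + (3) = 4, y = -6 + (3) = -3 — matches.
Step 4: x = 4 + (8) = 12, y = -3 + (6) = 3 — exactly as logged.
Step 5: x = 12 + (-5) = 7, y = 3 + (-1) = 2 — confirmed correct.
Step 6: x = 7 + (-8) = -1, y = 2 + (-2) = 0 — checks out.
Step 7: x = -1 + (-9) = -10, y = 0 + (-1) = -1 — matches.
Step 8: x = -10 + (5) = -5, y = -1 + (9) = 8 — no discrepancy.
Step 9: x = -5 + (-8) = -13, y = 8 + (-5) = 3 — confirmed correct.
Step 10: x = -13 + (2) = -11, y = 3 + (-5) = -2 — consistent with the transcript.
Step 11: x = -11 + (-6) = -17, y = -2 + (6) = 4 — exactly as logged.
Step 12: x = -17 + (5) = -12, y = 4 + (5) = 9 — confirmed correct.
Step 13: x = -12 + (4) = -8, y = 9 + (-8) = 1 — in agreement.
Step 14: x = -8 + (-4) = -12, y = 1 + (-3) = -2 — checks out.
Every step is consistent.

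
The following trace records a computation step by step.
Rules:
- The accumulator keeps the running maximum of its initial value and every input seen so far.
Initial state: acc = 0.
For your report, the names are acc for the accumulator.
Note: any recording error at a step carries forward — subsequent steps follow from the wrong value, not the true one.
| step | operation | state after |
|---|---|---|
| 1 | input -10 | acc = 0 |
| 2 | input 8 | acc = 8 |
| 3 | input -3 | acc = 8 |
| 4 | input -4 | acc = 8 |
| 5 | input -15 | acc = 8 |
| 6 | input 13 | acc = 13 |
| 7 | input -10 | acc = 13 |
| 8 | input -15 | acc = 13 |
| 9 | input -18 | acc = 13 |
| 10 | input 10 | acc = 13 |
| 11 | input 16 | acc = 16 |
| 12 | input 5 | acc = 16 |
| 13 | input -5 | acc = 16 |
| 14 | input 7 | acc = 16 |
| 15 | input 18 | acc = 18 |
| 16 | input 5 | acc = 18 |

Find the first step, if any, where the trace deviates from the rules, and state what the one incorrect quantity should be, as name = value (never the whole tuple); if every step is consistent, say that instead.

step 1: acc = max(0, -10) = 0 -> confirmed correct
step 2: acc = max(0, 8) = 8 -> exactly as logged
step 3: acc = max(8, -3) = 8 -> no discrepancy
step 4: acc = max(8, -4) = 8 -> exactly as logged
step 5: acc = max(8, -15) = 8 -> confirmed correct
step 6: acc = max(8, 13) = 13 -> confirmed correct
step 7: acc = max(13, -10) = 13 -> matches
step 8: acc = max(13, -15) = 13 -> exactly as logged
step 9: acc = max(13, -18) = 13 -> checks out
step 10: acc = max(13, 10) = 13 -> checks out
step 11: acc = max(13, 16) = 16 -> confirmed correct
step 12: acc = max(16, 5) = 16 -> no discrepancy
step 13: acc = max(16, -5) = 16 -> in agreement
step 14: acc = max(16, 7) = 16 -> verified
step 15: acc = max(16, 18) = 18 -> matches
step 16: acc = max(18, 5) = 18 -> agrees with the trace
No step deviates from the rules.

no error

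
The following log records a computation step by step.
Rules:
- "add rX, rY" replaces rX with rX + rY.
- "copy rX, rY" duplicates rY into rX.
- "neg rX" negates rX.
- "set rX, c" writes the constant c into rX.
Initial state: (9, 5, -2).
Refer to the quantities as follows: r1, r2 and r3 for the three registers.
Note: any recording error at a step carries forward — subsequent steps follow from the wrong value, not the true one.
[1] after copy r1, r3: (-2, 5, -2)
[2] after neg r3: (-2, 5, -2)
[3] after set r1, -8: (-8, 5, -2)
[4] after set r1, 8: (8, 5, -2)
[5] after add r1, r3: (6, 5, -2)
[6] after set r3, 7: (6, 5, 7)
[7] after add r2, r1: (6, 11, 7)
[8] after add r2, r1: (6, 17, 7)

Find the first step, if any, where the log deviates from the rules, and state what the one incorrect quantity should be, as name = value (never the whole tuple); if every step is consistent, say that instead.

step 2, r3 = 2

step 1: r1 = -2 -> agrees with the log
step 2: r3 = -(-2) = 2 -> the entry is off here
First deviation found at step 2; the corrected entry is r3 = 2.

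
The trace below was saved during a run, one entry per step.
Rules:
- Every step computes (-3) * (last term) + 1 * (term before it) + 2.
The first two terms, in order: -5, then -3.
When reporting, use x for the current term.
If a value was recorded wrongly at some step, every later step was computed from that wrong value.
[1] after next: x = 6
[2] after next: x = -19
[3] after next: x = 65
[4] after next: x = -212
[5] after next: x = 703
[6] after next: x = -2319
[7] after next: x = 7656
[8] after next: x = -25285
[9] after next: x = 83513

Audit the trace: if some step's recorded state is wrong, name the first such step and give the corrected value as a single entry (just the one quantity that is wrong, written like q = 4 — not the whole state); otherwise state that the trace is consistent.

1. x = -3*(-3) + (1)*(-5) + (2) = 6 (consistent with the trace)
2. x = -3*(6) + (1)*(-3) + (2) = -19 (exactly as logged)
3. x = -3*(-19) + (1)*(6) + (2) = 65 (in agreement)
4. x = -3*(65) + (1)*(-19) + (2) = -212 (exactly as logged)
5. x = -3*(-212) + (1)*(65) + (2) = 703 (same as recorded)
6. x = -3*(703) + (1)*(-212) + (2) = -2319 (verified)
7. x = -3*(-2319) + (1)*(703) + (2) = 7662 (a discrepancy with the trace)
So the first discrepancy is step 7, where the right value is x = 7662.

step 7, x = 7662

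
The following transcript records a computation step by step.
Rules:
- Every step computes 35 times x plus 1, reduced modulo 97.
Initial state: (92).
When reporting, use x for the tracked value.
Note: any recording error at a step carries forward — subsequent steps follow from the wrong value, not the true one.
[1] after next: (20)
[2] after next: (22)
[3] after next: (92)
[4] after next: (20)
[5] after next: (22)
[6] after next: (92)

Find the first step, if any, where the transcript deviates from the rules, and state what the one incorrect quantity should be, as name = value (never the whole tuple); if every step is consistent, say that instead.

no error

step 1: x = (35*92 + 1) mod 97 = 20 -> confirmed correct
step 2: x = (35*20 + 1) mod 97 = 22 -> agrees with the transcript
step 3: x = (35*22 + 1) mod 97 = 92 -> no discrepancy
step 4: x = (35*92 + 1) mod 97 = 20 -> verified
step 5: x = (35*20 + 1) mod 97 = 22 -> same as recorded
step 6: x = (35*22 + 1) mod 97 = 92 -> verified
Nothing is out of place; the run is error-free.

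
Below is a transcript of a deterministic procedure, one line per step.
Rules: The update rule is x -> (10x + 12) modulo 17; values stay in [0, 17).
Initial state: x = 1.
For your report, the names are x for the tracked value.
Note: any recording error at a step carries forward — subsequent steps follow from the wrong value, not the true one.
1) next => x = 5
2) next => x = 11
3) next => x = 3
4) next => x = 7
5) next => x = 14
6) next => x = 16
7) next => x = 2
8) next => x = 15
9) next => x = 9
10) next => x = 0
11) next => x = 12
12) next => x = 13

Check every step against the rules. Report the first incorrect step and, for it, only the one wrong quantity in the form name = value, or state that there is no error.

step 4, x = 8

Recomputing the run from the initial state:
step 1: x = 5
step 2: x = 11
step 3: x = 3
step 4: x = 8
step 5: x = 7
step 6: x = 14
step 7: x = 16
step 8: x = 2
step 9: x = 15
step 10: x = 9
step 11: x = 0
step 12: x = 12
The first disagreement with the transcript is at step 4, where the value should be x = 8.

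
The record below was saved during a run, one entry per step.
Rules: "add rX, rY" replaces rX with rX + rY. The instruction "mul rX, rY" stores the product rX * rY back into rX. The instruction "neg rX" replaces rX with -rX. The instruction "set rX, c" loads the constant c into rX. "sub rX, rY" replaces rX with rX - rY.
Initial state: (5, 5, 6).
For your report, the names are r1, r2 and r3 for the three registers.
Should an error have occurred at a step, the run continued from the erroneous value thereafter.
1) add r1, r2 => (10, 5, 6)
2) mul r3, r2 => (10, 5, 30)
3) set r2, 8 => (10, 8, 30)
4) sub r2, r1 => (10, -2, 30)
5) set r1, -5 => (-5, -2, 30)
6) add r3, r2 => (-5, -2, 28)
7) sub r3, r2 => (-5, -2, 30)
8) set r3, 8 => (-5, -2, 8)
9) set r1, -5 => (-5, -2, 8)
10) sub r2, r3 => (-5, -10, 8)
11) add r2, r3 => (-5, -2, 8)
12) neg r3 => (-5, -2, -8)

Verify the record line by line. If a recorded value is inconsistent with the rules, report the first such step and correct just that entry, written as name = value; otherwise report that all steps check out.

1. r1 = 5 + 5 = 10 (same as recorded)
2. r3 = 6 * 5 = 30 (no discrepancy)
3. r2 = 8 (matches)
4. r2 = 8 - 10 = -2 (agrees with the record)
5. r1 = -5 (same as recorded)
6. r3 = 30 + -2 = 28 (same as recorded)
7. r3 = 28 - -2 = 30 (agrees with the record)
8. r3 = 8 (checks out)
9. r1 = -5 (confirmed correct)
10. r2 = -2 - 8 = -10 (confirmed correct)
11. r2 = -10 + 8 = -2 (agrees with the record)
12. r3 = -(8) = -8 (verified)
Nothing is out of place; the run is error-free.

no error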